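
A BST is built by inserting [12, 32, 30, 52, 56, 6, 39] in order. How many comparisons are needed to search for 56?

Search path for 56: 12 -> 32 -> 52 -> 56
Found: True
Comparisons: 4


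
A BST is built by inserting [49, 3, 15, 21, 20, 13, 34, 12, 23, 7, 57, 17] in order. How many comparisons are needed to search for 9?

Search path for 9: 49 -> 3 -> 15 -> 13 -> 12 -> 7
Found: False
Comparisons: 6


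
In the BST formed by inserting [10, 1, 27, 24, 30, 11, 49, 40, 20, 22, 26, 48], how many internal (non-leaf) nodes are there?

Tree built from: [10, 1, 27, 24, 30, 11, 49, 40, 20, 22, 26, 48]
Tree (level-order array): [10, 1, 27, None, None, 24, 30, 11, 26, None, 49, None, 20, None, None, 40, None, None, 22, None, 48]
Rule: An internal node has at least one child.
Per-node child counts:
  node 10: 2 child(ren)
  node 1: 0 child(ren)
  node 27: 2 child(ren)
  node 24: 2 child(ren)
  node 11: 1 child(ren)
  node 20: 1 child(ren)
  node 22: 0 child(ren)
  node 26: 0 child(ren)
  node 30: 1 child(ren)
  node 49: 1 child(ren)
  node 40: 1 child(ren)
  node 48: 0 child(ren)
Matching nodes: [10, 27, 24, 11, 20, 30, 49, 40]
Count of internal (non-leaf) nodes: 8


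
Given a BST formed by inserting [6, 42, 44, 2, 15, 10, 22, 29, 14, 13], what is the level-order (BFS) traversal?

Tree insertion order: [6, 42, 44, 2, 15, 10, 22, 29, 14, 13]
Tree (level-order array): [6, 2, 42, None, None, 15, 44, 10, 22, None, None, None, 14, None, 29, 13]
BFS from the root, enqueuing left then right child of each popped node:
  queue [6] -> pop 6, enqueue [2, 42], visited so far: [6]
  queue [2, 42] -> pop 2, enqueue [none], visited so far: [6, 2]
  queue [42] -> pop 42, enqueue [15, 44], visited so far: [6, 2, 42]
  queue [15, 44] -> pop 15, enqueue [10, 22], visited so far: [6, 2, 42, 15]
  queue [44, 10, 22] -> pop 44, enqueue [none], visited so far: [6, 2, 42, 15, 44]
  queue [10, 22] -> pop 10, enqueue [14], visited so far: [6, 2, 42, 15, 44, 10]
  queue [22, 14] -> pop 22, enqueue [29], visited so far: [6, 2, 42, 15, 44, 10, 22]
  queue [14, 29] -> pop 14, enqueue [13], visited so far: [6, 2, 42, 15, 44, 10, 22, 14]
  queue [29, 13] -> pop 29, enqueue [none], visited so far: [6, 2, 42, 15, 44, 10, 22, 14, 29]
  queue [13] -> pop 13, enqueue [none], visited so far: [6, 2, 42, 15, 44, 10, 22, 14, 29, 13]
Result: [6, 2, 42, 15, 44, 10, 22, 14, 29, 13]


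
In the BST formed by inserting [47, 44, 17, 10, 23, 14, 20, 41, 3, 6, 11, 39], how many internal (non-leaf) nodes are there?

Tree built from: [47, 44, 17, 10, 23, 14, 20, 41, 3, 6, 11, 39]
Tree (level-order array): [47, 44, None, 17, None, 10, 23, 3, 14, 20, 41, None, 6, 11, None, None, None, 39]
Rule: An internal node has at least one child.
Per-node child counts:
  node 47: 1 child(ren)
  node 44: 1 child(ren)
  node 17: 2 child(ren)
  node 10: 2 child(ren)
  node 3: 1 child(ren)
  node 6: 0 child(ren)
  node 14: 1 child(ren)
  node 11: 0 child(ren)
  node 23: 2 child(ren)
  node 20: 0 child(ren)
  node 41: 1 child(ren)
  node 39: 0 child(ren)
Matching nodes: [47, 44, 17, 10, 3, 14, 23, 41]
Count of internal (non-leaf) nodes: 8


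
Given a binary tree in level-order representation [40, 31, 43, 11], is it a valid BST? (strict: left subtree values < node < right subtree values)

Level-order array: [40, 31, 43, 11]
Validate using subtree bounds (lo, hi): at each node, require lo < value < hi,
then recurse left with hi=value and right with lo=value.
Preorder trace (stopping at first violation):
  at node 40 with bounds (-inf, +inf): OK
  at node 31 with bounds (-inf, 40): OK
  at node 11 with bounds (-inf, 31): OK
  at node 43 with bounds (40, +inf): OK
No violation found at any node.
Result: Valid BST


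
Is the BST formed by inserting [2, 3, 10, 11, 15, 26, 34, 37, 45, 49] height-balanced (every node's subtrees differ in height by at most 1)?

Tree (level-order array): [2, None, 3, None, 10, None, 11, None, 15, None, 26, None, 34, None, 37, None, 45, None, 49]
Definition: a tree is height-balanced if, at every node, |h(left) - h(right)| <= 1 (empty subtree has height -1).
Bottom-up per-node check:
  node 49: h_left=-1, h_right=-1, diff=0 [OK], height=0
  node 45: h_left=-1, h_right=0, diff=1 [OK], height=1
  node 37: h_left=-1, h_right=1, diff=2 [FAIL (|-1-1|=2 > 1)], height=2
  node 34: h_left=-1, h_right=2, diff=3 [FAIL (|-1-2|=3 > 1)], height=3
  node 26: h_left=-1, h_right=3, diff=4 [FAIL (|-1-3|=4 > 1)], height=4
  node 15: h_left=-1, h_right=4, diff=5 [FAIL (|-1-4|=5 > 1)], height=5
  node 11: h_left=-1, h_right=5, diff=6 [FAIL (|-1-5|=6 > 1)], height=6
  node 10: h_left=-1, h_right=6, diff=7 [FAIL (|-1-6|=7 > 1)], height=7
  node 3: h_left=-1, h_right=7, diff=8 [FAIL (|-1-7|=8 > 1)], height=8
  node 2: h_left=-1, h_right=8, diff=9 [FAIL (|-1-8|=9 > 1)], height=9
Node 37 violates the condition: |-1 - 1| = 2 > 1.
Result: Not balanced


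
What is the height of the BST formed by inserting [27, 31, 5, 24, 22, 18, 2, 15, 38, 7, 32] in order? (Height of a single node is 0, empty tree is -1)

Insertion order: [27, 31, 5, 24, 22, 18, 2, 15, 38, 7, 32]
Tree (level-order array): [27, 5, 31, 2, 24, None, 38, None, None, 22, None, 32, None, 18, None, None, None, 15, None, 7]
Compute height bottom-up (empty subtree = -1):
  height(2) = 1 + max(-1, -1) = 0
  height(7) = 1 + max(-1, -1) = 0
  height(15) = 1 + max(0, -1) = 1
  height(18) = 1 + max(1, -1) = 2
  height(22) = 1 + max(2, -1) = 3
  height(24) = 1 + max(3, -1) = 4
  height(5) = 1 + max(0, 4) = 5
  height(32) = 1 + max(-1, -1) = 0
  height(38) = 1 + max(0, -1) = 1
  height(31) = 1 + max(-1, 1) = 2
  height(27) = 1 + max(5, 2) = 6
Height = 6


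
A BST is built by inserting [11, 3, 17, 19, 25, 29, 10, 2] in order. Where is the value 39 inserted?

Starting tree (level order): [11, 3, 17, 2, 10, None, 19, None, None, None, None, None, 25, None, 29]
Insertion path: 11 -> 17 -> 19 -> 25 -> 29
Result: insert 39 as right child of 29
Final tree (level order): [11, 3, 17, 2, 10, None, 19, None, None, None, None, None, 25, None, 29, None, 39]


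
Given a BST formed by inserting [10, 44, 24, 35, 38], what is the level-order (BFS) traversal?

Tree insertion order: [10, 44, 24, 35, 38]
Tree (level-order array): [10, None, 44, 24, None, None, 35, None, 38]
BFS from the root, enqueuing left then right child of each popped node:
  queue [10] -> pop 10, enqueue [44], visited so far: [10]
  queue [44] -> pop 44, enqueue [24], visited so far: [10, 44]
  queue [24] -> pop 24, enqueue [35], visited so far: [10, 44, 24]
  queue [35] -> pop 35, enqueue [38], visited so far: [10, 44, 24, 35]
  queue [38] -> pop 38, enqueue [none], visited so far: [10, 44, 24, 35, 38]
Result: [10, 44, 24, 35, 38]


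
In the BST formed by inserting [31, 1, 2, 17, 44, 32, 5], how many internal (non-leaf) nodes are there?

Tree built from: [31, 1, 2, 17, 44, 32, 5]
Tree (level-order array): [31, 1, 44, None, 2, 32, None, None, 17, None, None, 5]
Rule: An internal node has at least one child.
Per-node child counts:
  node 31: 2 child(ren)
  node 1: 1 child(ren)
  node 2: 1 child(ren)
  node 17: 1 child(ren)
  node 5: 0 child(ren)
  node 44: 1 child(ren)
  node 32: 0 child(ren)
Matching nodes: [31, 1, 2, 17, 44]
Count of internal (non-leaf) nodes: 5


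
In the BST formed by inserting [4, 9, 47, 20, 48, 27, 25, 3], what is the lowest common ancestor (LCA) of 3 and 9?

Tree insertion order: [4, 9, 47, 20, 48, 27, 25, 3]
Tree (level-order array): [4, 3, 9, None, None, None, 47, 20, 48, None, 27, None, None, 25]
In a BST, the LCA of p=3, q=9 is the first node v on the
root-to-leaf path with p <= v <= q (go left if both < v, right if both > v).
Walk from root:
  at 4: 3 <= 4 <= 9, this is the LCA
LCA = 4


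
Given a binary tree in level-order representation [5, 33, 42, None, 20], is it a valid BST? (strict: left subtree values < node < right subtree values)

Level-order array: [5, 33, 42, None, 20]
Validate using subtree bounds (lo, hi): at each node, require lo < value < hi,
then recurse left with hi=value and right with lo=value.
Preorder trace (stopping at first violation):
  at node 5 with bounds (-inf, +inf): OK
  at node 33 with bounds (-inf, 5): VIOLATION
Node 33 violates its bound: not (-inf < 33 < 5).
Result: Not a valid BST


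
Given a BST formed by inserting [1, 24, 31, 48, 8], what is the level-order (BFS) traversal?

Tree insertion order: [1, 24, 31, 48, 8]
Tree (level-order array): [1, None, 24, 8, 31, None, None, None, 48]
BFS from the root, enqueuing left then right child of each popped node:
  queue [1] -> pop 1, enqueue [24], visited so far: [1]
  queue [24] -> pop 24, enqueue [8, 31], visited so far: [1, 24]
  queue [8, 31] -> pop 8, enqueue [none], visited so far: [1, 24, 8]
  queue [31] -> pop 31, enqueue [48], visited so far: [1, 24, 8, 31]
  queue [48] -> pop 48, enqueue [none], visited so far: [1, 24, 8, 31, 48]
Result: [1, 24, 8, 31, 48]


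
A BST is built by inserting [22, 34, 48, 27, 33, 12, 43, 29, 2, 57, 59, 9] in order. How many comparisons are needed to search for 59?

Search path for 59: 22 -> 34 -> 48 -> 57 -> 59
Found: True
Comparisons: 5


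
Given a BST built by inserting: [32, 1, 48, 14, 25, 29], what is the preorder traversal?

Tree insertion order: [32, 1, 48, 14, 25, 29]
Tree (level-order array): [32, 1, 48, None, 14, None, None, None, 25, None, 29]
Preorder traversal: [32, 1, 14, 25, 29, 48]


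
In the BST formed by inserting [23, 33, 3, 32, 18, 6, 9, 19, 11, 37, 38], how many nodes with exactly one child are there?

Tree built from: [23, 33, 3, 32, 18, 6, 9, 19, 11, 37, 38]
Tree (level-order array): [23, 3, 33, None, 18, 32, 37, 6, 19, None, None, None, 38, None, 9, None, None, None, None, None, 11]
Rule: These are nodes with exactly 1 non-null child.
Per-node child counts:
  node 23: 2 child(ren)
  node 3: 1 child(ren)
  node 18: 2 child(ren)
  node 6: 1 child(ren)
  node 9: 1 child(ren)
  node 11: 0 child(ren)
  node 19: 0 child(ren)
  node 33: 2 child(ren)
  node 32: 0 child(ren)
  node 37: 1 child(ren)
  node 38: 0 child(ren)
Matching nodes: [3, 6, 9, 37]
Count of nodes with exactly one child: 4


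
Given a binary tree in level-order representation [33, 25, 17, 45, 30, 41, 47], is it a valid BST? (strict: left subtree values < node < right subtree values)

Level-order array: [33, 25, 17, 45, 30, 41, 47]
Validate using subtree bounds (lo, hi): at each node, require lo < value < hi,
then recurse left with hi=value and right with lo=value.
Preorder trace (stopping at first violation):
  at node 33 with bounds (-inf, +inf): OK
  at node 25 with bounds (-inf, 33): OK
  at node 45 with bounds (-inf, 25): VIOLATION
Node 45 violates its bound: not (-inf < 45 < 25).
Result: Not a valid BST


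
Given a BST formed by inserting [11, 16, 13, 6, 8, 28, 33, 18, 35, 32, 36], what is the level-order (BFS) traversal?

Tree insertion order: [11, 16, 13, 6, 8, 28, 33, 18, 35, 32, 36]
Tree (level-order array): [11, 6, 16, None, 8, 13, 28, None, None, None, None, 18, 33, None, None, 32, 35, None, None, None, 36]
BFS from the root, enqueuing left then right child of each popped node:
  queue [11] -> pop 11, enqueue [6, 16], visited so far: [11]
  queue [6, 16] -> pop 6, enqueue [8], visited so far: [11, 6]
  queue [16, 8] -> pop 16, enqueue [13, 28], visited so far: [11, 6, 16]
  queue [8, 13, 28] -> pop 8, enqueue [none], visited so far: [11, 6, 16, 8]
  queue [13, 28] -> pop 13, enqueue [none], visited so far: [11, 6, 16, 8, 13]
  queue [28] -> pop 28, enqueue [18, 33], visited so far: [11, 6, 16, 8, 13, 28]
  queue [18, 33] -> pop 18, enqueue [none], visited so far: [11, 6, 16, 8, 13, 28, 18]
  queue [33] -> pop 33, enqueue [32, 35], visited so far: [11, 6, 16, 8, 13, 28, 18, 33]
  queue [32, 35] -> pop 32, enqueue [none], visited so far: [11, 6, 16, 8, 13, 28, 18, 33, 32]
  queue [35] -> pop 35, enqueue [36], visited so far: [11, 6, 16, 8, 13, 28, 18, 33, 32, 35]
  queue [36] -> pop 36, enqueue [none], visited so far: [11, 6, 16, 8, 13, 28, 18, 33, 32, 35, 36]
Result: [11, 6, 16, 8, 13, 28, 18, 33, 32, 35, 36]


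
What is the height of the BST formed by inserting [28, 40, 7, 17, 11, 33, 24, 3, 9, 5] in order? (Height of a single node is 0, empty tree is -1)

Insertion order: [28, 40, 7, 17, 11, 33, 24, 3, 9, 5]
Tree (level-order array): [28, 7, 40, 3, 17, 33, None, None, 5, 11, 24, None, None, None, None, 9]
Compute height bottom-up (empty subtree = -1):
  height(5) = 1 + max(-1, -1) = 0
  height(3) = 1 + max(-1, 0) = 1
  height(9) = 1 + max(-1, -1) = 0
  height(11) = 1 + max(0, -1) = 1
  height(24) = 1 + max(-1, -1) = 0
  height(17) = 1 + max(1, 0) = 2
  height(7) = 1 + max(1, 2) = 3
  height(33) = 1 + max(-1, -1) = 0
  height(40) = 1 + max(0, -1) = 1
  height(28) = 1 + max(3, 1) = 4
Height = 4


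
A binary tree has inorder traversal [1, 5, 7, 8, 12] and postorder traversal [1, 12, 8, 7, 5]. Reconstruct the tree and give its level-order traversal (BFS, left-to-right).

Inorder:   [1, 5, 7, 8, 12]
Postorder: [1, 12, 8, 7, 5]
Algorithm: postorder visits root last, so walk postorder right-to-left;
each value is the root of the current inorder slice — split it at that
value, recurse on the right subtree first, then the left.
Recursive splits:
  root=5; inorder splits into left=[1], right=[7, 8, 12]
  root=7; inorder splits into left=[], right=[8, 12]
  root=8; inorder splits into left=[], right=[12]
  root=12; inorder splits into left=[], right=[]
  root=1; inorder splits into left=[], right=[]
Reconstructed level-order: [5, 1, 7, 8, 12]


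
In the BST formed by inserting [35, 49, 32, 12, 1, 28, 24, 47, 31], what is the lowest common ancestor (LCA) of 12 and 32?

Tree insertion order: [35, 49, 32, 12, 1, 28, 24, 47, 31]
Tree (level-order array): [35, 32, 49, 12, None, 47, None, 1, 28, None, None, None, None, 24, 31]
In a BST, the LCA of p=12, q=32 is the first node v on the
root-to-leaf path with p <= v <= q (go left if both < v, right if both > v).
Walk from root:
  at 35: both 12 and 32 < 35, go left
  at 32: 12 <= 32 <= 32, this is the LCA
LCA = 32


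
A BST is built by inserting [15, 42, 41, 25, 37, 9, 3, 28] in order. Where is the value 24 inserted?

Starting tree (level order): [15, 9, 42, 3, None, 41, None, None, None, 25, None, None, 37, 28]
Insertion path: 15 -> 42 -> 41 -> 25
Result: insert 24 as left child of 25
Final tree (level order): [15, 9, 42, 3, None, 41, None, None, None, 25, None, 24, 37, None, None, 28]


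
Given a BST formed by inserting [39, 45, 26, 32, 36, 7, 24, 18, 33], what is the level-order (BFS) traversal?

Tree insertion order: [39, 45, 26, 32, 36, 7, 24, 18, 33]
Tree (level-order array): [39, 26, 45, 7, 32, None, None, None, 24, None, 36, 18, None, 33]
BFS from the root, enqueuing left then right child of each popped node:
  queue [39] -> pop 39, enqueue [26, 45], visited so far: [39]
  queue [26, 45] -> pop 26, enqueue [7, 32], visited so far: [39, 26]
  queue [45, 7, 32] -> pop 45, enqueue [none], visited so far: [39, 26, 45]
  queue [7, 32] -> pop 7, enqueue [24], visited so far: [39, 26, 45, 7]
  queue [32, 24] -> pop 32, enqueue [36], visited so far: [39, 26, 45, 7, 32]
  queue [24, 36] -> pop 24, enqueue [18], visited so far: [39, 26, 45, 7, 32, 24]
  queue [36, 18] -> pop 36, enqueue [33], visited so far: [39, 26, 45, 7, 32, 24, 36]
  queue [18, 33] -> pop 18, enqueue [none], visited so far: [39, 26, 45, 7, 32, 24, 36, 18]
  queue [33] -> pop 33, enqueue [none], visited so far: [39, 26, 45, 7, 32, 24, 36, 18, 33]
Result: [39, 26, 45, 7, 32, 24, 36, 18, 33]


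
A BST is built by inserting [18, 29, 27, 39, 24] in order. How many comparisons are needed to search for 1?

Search path for 1: 18
Found: False
Comparisons: 1


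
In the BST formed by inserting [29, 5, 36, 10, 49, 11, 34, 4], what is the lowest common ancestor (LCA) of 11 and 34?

Tree insertion order: [29, 5, 36, 10, 49, 11, 34, 4]
Tree (level-order array): [29, 5, 36, 4, 10, 34, 49, None, None, None, 11]
In a BST, the LCA of p=11, q=34 is the first node v on the
root-to-leaf path with p <= v <= q (go left if both < v, right if both > v).
Walk from root:
  at 29: 11 <= 29 <= 34, this is the LCA
LCA = 29


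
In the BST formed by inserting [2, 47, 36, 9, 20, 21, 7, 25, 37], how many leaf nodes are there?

Tree built from: [2, 47, 36, 9, 20, 21, 7, 25, 37]
Tree (level-order array): [2, None, 47, 36, None, 9, 37, 7, 20, None, None, None, None, None, 21, None, 25]
Rule: A leaf has 0 children.
Per-node child counts:
  node 2: 1 child(ren)
  node 47: 1 child(ren)
  node 36: 2 child(ren)
  node 9: 2 child(ren)
  node 7: 0 child(ren)
  node 20: 1 child(ren)
  node 21: 1 child(ren)
  node 25: 0 child(ren)
  node 37: 0 child(ren)
Matching nodes: [7, 25, 37]
Count of leaf nodes: 3


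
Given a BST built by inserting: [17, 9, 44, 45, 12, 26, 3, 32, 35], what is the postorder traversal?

Tree insertion order: [17, 9, 44, 45, 12, 26, 3, 32, 35]
Tree (level-order array): [17, 9, 44, 3, 12, 26, 45, None, None, None, None, None, 32, None, None, None, 35]
Postorder traversal: [3, 12, 9, 35, 32, 26, 45, 44, 17]


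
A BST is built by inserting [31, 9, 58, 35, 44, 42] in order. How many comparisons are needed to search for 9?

Search path for 9: 31 -> 9
Found: True
Comparisons: 2


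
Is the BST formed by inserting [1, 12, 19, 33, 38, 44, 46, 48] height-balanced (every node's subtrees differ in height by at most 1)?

Tree (level-order array): [1, None, 12, None, 19, None, 33, None, 38, None, 44, None, 46, None, 48]
Definition: a tree is height-balanced if, at every node, |h(left) - h(right)| <= 1 (empty subtree has height -1).
Bottom-up per-node check:
  node 48: h_left=-1, h_right=-1, diff=0 [OK], height=0
  node 46: h_left=-1, h_right=0, diff=1 [OK], height=1
  node 44: h_left=-1, h_right=1, diff=2 [FAIL (|-1-1|=2 > 1)], height=2
  node 38: h_left=-1, h_right=2, diff=3 [FAIL (|-1-2|=3 > 1)], height=3
  node 33: h_left=-1, h_right=3, diff=4 [FAIL (|-1-3|=4 > 1)], height=4
  node 19: h_left=-1, h_right=4, diff=5 [FAIL (|-1-4|=5 > 1)], height=5
  node 12: h_left=-1, h_right=5, diff=6 [FAIL (|-1-5|=6 > 1)], height=6
  node 1: h_left=-1, h_right=6, diff=7 [FAIL (|-1-6|=7 > 1)], height=7
Node 44 violates the condition: |-1 - 1| = 2 > 1.
Result: Not balanced


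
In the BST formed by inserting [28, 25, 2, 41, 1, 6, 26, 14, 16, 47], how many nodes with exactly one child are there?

Tree built from: [28, 25, 2, 41, 1, 6, 26, 14, 16, 47]
Tree (level-order array): [28, 25, 41, 2, 26, None, 47, 1, 6, None, None, None, None, None, None, None, 14, None, 16]
Rule: These are nodes with exactly 1 non-null child.
Per-node child counts:
  node 28: 2 child(ren)
  node 25: 2 child(ren)
  node 2: 2 child(ren)
  node 1: 0 child(ren)
  node 6: 1 child(ren)
  node 14: 1 child(ren)
  node 16: 0 child(ren)
  node 26: 0 child(ren)
  node 41: 1 child(ren)
  node 47: 0 child(ren)
Matching nodes: [6, 14, 41]
Count of nodes with exactly one child: 3


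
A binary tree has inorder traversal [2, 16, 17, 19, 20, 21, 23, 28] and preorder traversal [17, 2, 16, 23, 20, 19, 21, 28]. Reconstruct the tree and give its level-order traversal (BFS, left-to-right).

Inorder:  [2, 16, 17, 19, 20, 21, 23, 28]
Preorder: [17, 2, 16, 23, 20, 19, 21, 28]
Algorithm: preorder visits root first, so consume preorder in order;
for each root, split the current inorder slice at that value into
left-subtree inorder and right-subtree inorder, then recurse.
Recursive splits:
  root=17; inorder splits into left=[2, 16], right=[19, 20, 21, 23, 28]
  root=2; inorder splits into left=[], right=[16]
  root=16; inorder splits into left=[], right=[]
  root=23; inorder splits into left=[19, 20, 21], right=[28]
  root=20; inorder splits into left=[19], right=[21]
  root=19; inorder splits into left=[], right=[]
  root=21; inorder splits into left=[], right=[]
  root=28; inorder splits into left=[], right=[]
Reconstructed level-order: [17, 2, 23, 16, 20, 28, 19, 21]


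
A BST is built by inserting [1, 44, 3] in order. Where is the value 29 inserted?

Starting tree (level order): [1, None, 44, 3]
Insertion path: 1 -> 44 -> 3
Result: insert 29 as right child of 3
Final tree (level order): [1, None, 44, 3, None, None, 29]


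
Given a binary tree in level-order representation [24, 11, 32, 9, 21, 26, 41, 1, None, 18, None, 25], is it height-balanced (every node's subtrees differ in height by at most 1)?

Tree (level-order array): [24, 11, 32, 9, 21, 26, 41, 1, None, 18, None, 25]
Definition: a tree is height-balanced if, at every node, |h(left) - h(right)| <= 1 (empty subtree has height -1).
Bottom-up per-node check:
  node 1: h_left=-1, h_right=-1, diff=0 [OK], height=0
  node 9: h_left=0, h_right=-1, diff=1 [OK], height=1
  node 18: h_left=-1, h_right=-1, diff=0 [OK], height=0
  node 21: h_left=0, h_right=-1, diff=1 [OK], height=1
  node 11: h_left=1, h_right=1, diff=0 [OK], height=2
  node 25: h_left=-1, h_right=-1, diff=0 [OK], height=0
  node 26: h_left=0, h_right=-1, diff=1 [OK], height=1
  node 41: h_left=-1, h_right=-1, diff=0 [OK], height=0
  node 32: h_left=1, h_right=0, diff=1 [OK], height=2
  node 24: h_left=2, h_right=2, diff=0 [OK], height=3
All nodes satisfy the balance condition.
Result: Balanced


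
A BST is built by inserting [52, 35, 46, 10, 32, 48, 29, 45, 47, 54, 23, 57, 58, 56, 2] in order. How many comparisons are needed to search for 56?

Search path for 56: 52 -> 54 -> 57 -> 56
Found: True
Comparisons: 4


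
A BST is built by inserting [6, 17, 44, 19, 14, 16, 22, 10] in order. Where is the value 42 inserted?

Starting tree (level order): [6, None, 17, 14, 44, 10, 16, 19, None, None, None, None, None, None, 22]
Insertion path: 6 -> 17 -> 44 -> 19 -> 22
Result: insert 42 as right child of 22
Final tree (level order): [6, None, 17, 14, 44, 10, 16, 19, None, None, None, None, None, None, 22, None, 42]


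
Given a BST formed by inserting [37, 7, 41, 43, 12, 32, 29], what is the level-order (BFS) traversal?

Tree insertion order: [37, 7, 41, 43, 12, 32, 29]
Tree (level-order array): [37, 7, 41, None, 12, None, 43, None, 32, None, None, 29]
BFS from the root, enqueuing left then right child of each popped node:
  queue [37] -> pop 37, enqueue [7, 41], visited so far: [37]
  queue [7, 41] -> pop 7, enqueue [12], visited so far: [37, 7]
  queue [41, 12] -> pop 41, enqueue [43], visited so far: [37, 7, 41]
  queue [12, 43] -> pop 12, enqueue [32], visited so far: [37, 7, 41, 12]
  queue [43, 32] -> pop 43, enqueue [none], visited so far: [37, 7, 41, 12, 43]
  queue [32] -> pop 32, enqueue [29], visited so far: [37, 7, 41, 12, 43, 32]
  queue [29] -> pop 29, enqueue [none], visited so far: [37, 7, 41, 12, 43, 32, 29]
Result: [37, 7, 41, 12, 43, 32, 29]


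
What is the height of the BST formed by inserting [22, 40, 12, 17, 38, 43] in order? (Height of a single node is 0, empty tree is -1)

Insertion order: [22, 40, 12, 17, 38, 43]
Tree (level-order array): [22, 12, 40, None, 17, 38, 43]
Compute height bottom-up (empty subtree = -1):
  height(17) = 1 + max(-1, -1) = 0
  height(12) = 1 + max(-1, 0) = 1
  height(38) = 1 + max(-1, -1) = 0
  height(43) = 1 + max(-1, -1) = 0
  height(40) = 1 + max(0, 0) = 1
  height(22) = 1 + max(1, 1) = 2
Height = 2


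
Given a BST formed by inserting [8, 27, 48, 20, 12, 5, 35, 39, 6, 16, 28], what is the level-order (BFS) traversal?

Tree insertion order: [8, 27, 48, 20, 12, 5, 35, 39, 6, 16, 28]
Tree (level-order array): [8, 5, 27, None, 6, 20, 48, None, None, 12, None, 35, None, None, 16, 28, 39]
BFS from the root, enqueuing left then right child of each popped node:
  queue [8] -> pop 8, enqueue [5, 27], visited so far: [8]
  queue [5, 27] -> pop 5, enqueue [6], visited so far: [8, 5]
  queue [27, 6] -> pop 27, enqueue [20, 48], visited so far: [8, 5, 27]
  queue [6, 20, 48] -> pop 6, enqueue [none], visited so far: [8, 5, 27, 6]
  queue [20, 48] -> pop 20, enqueue [12], visited so far: [8, 5, 27, 6, 20]
  queue [48, 12] -> pop 48, enqueue [35], visited so far: [8, 5, 27, 6, 20, 48]
  queue [12, 35] -> pop 12, enqueue [16], visited so far: [8, 5, 27, 6, 20, 48, 12]
  queue [35, 16] -> pop 35, enqueue [28, 39], visited so far: [8, 5, 27, 6, 20, 48, 12, 35]
  queue [16, 28, 39] -> pop 16, enqueue [none], visited so far: [8, 5, 27, 6, 20, 48, 12, 35, 16]
  queue [28, 39] -> pop 28, enqueue [none], visited so far: [8, 5, 27, 6, 20, 48, 12, 35, 16, 28]
  queue [39] -> pop 39, enqueue [none], visited so far: [8, 5, 27, 6, 20, 48, 12, 35, 16, 28, 39]
Result: [8, 5, 27, 6, 20, 48, 12, 35, 16, 28, 39]


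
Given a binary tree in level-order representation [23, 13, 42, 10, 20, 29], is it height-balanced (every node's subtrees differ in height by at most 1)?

Tree (level-order array): [23, 13, 42, 10, 20, 29]
Definition: a tree is height-balanced if, at every node, |h(left) - h(right)| <= 1 (empty subtree has height -1).
Bottom-up per-node check:
  node 10: h_left=-1, h_right=-1, diff=0 [OK], height=0
  node 20: h_left=-1, h_right=-1, diff=0 [OK], height=0
  node 13: h_left=0, h_right=0, diff=0 [OK], height=1
  node 29: h_left=-1, h_right=-1, diff=0 [OK], height=0
  node 42: h_left=0, h_right=-1, diff=1 [OK], height=1
  node 23: h_left=1, h_right=1, diff=0 [OK], height=2
All nodes satisfy the balance condition.
Result: Balanced


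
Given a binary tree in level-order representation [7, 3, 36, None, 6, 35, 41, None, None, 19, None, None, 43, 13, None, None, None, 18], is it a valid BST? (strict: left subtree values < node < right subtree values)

Level-order array: [7, 3, 36, None, 6, 35, 41, None, None, 19, None, None, 43, 13, None, None, None, 18]
Validate using subtree bounds (lo, hi): at each node, require lo < value < hi,
then recurse left with hi=value and right with lo=value.
Preorder trace (stopping at first violation):
  at node 7 with bounds (-inf, +inf): OK
  at node 3 with bounds (-inf, 7): OK
  at node 6 with bounds (3, 7): OK
  at node 36 with bounds (7, +inf): OK
  at node 35 with bounds (7, 36): OK
  at node 19 with bounds (7, 35): OK
  at node 13 with bounds (7, 19): OK
  at node 18 with bounds (7, 13): VIOLATION
Node 18 violates its bound: not (7 < 18 < 13).
Result: Not a valid BST


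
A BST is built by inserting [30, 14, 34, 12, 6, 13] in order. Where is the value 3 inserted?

Starting tree (level order): [30, 14, 34, 12, None, None, None, 6, 13]
Insertion path: 30 -> 14 -> 12 -> 6
Result: insert 3 as left child of 6
Final tree (level order): [30, 14, 34, 12, None, None, None, 6, 13, 3]


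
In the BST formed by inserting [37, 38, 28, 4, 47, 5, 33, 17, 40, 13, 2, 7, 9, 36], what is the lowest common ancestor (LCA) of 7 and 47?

Tree insertion order: [37, 38, 28, 4, 47, 5, 33, 17, 40, 13, 2, 7, 9, 36]
Tree (level-order array): [37, 28, 38, 4, 33, None, 47, 2, 5, None, 36, 40, None, None, None, None, 17, None, None, None, None, 13, None, 7, None, None, 9]
In a BST, the LCA of p=7, q=47 is the first node v on the
root-to-leaf path with p <= v <= q (go left if both < v, right if both > v).
Walk from root:
  at 37: 7 <= 37 <= 47, this is the LCA
LCA = 37


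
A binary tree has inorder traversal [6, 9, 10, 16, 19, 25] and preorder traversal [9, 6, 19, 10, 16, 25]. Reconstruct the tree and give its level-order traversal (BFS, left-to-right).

Inorder:  [6, 9, 10, 16, 19, 25]
Preorder: [9, 6, 19, 10, 16, 25]
Algorithm: preorder visits root first, so consume preorder in order;
for each root, split the current inorder slice at that value into
left-subtree inorder and right-subtree inorder, then recurse.
Recursive splits:
  root=9; inorder splits into left=[6], right=[10, 16, 19, 25]
  root=6; inorder splits into left=[], right=[]
  root=19; inorder splits into left=[10, 16], right=[25]
  root=10; inorder splits into left=[], right=[16]
  root=16; inorder splits into left=[], right=[]
  root=25; inorder splits into left=[], right=[]
Reconstructed level-order: [9, 6, 19, 10, 25, 16]


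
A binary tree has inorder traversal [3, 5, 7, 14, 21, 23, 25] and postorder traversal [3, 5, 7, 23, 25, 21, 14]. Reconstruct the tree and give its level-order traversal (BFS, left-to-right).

Inorder:   [3, 5, 7, 14, 21, 23, 25]
Postorder: [3, 5, 7, 23, 25, 21, 14]
Algorithm: postorder visits root last, so walk postorder right-to-left;
each value is the root of the current inorder slice — split it at that
value, recurse on the right subtree first, then the left.
Recursive splits:
  root=14; inorder splits into left=[3, 5, 7], right=[21, 23, 25]
  root=21; inorder splits into left=[], right=[23, 25]
  root=25; inorder splits into left=[23], right=[]
  root=23; inorder splits into left=[], right=[]
  root=7; inorder splits into left=[3, 5], right=[]
  root=5; inorder splits into left=[3], right=[]
  root=3; inorder splits into left=[], right=[]
Reconstructed level-order: [14, 7, 21, 5, 25, 3, 23]


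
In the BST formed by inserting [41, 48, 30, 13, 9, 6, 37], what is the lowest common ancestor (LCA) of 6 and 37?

Tree insertion order: [41, 48, 30, 13, 9, 6, 37]
Tree (level-order array): [41, 30, 48, 13, 37, None, None, 9, None, None, None, 6]
In a BST, the LCA of p=6, q=37 is the first node v on the
root-to-leaf path with p <= v <= q (go left if both < v, right if both > v).
Walk from root:
  at 41: both 6 and 37 < 41, go left
  at 30: 6 <= 30 <= 37, this is the LCA
LCA = 30


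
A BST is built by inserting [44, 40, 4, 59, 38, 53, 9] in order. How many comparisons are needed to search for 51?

Search path for 51: 44 -> 59 -> 53
Found: False
Comparisons: 3


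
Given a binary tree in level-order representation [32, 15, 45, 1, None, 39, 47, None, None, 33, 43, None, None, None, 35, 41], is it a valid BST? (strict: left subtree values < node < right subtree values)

Level-order array: [32, 15, 45, 1, None, 39, 47, None, None, 33, 43, None, None, None, 35, 41]
Validate using subtree bounds (lo, hi): at each node, require lo < value < hi,
then recurse left with hi=value and right with lo=value.
Preorder trace (stopping at first violation):
  at node 32 with bounds (-inf, +inf): OK
  at node 15 with bounds (-inf, 32): OK
  at node 1 with bounds (-inf, 15): OK
  at node 45 with bounds (32, +inf): OK
  at node 39 with bounds (32, 45): OK
  at node 33 with bounds (32, 39): OK
  at node 35 with bounds (33, 39): OK
  at node 43 with bounds (39, 45): OK
  at node 41 with bounds (39, 43): OK
  at node 47 with bounds (45, +inf): OK
No violation found at any node.
Result: Valid BST


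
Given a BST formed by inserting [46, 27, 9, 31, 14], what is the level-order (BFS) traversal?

Tree insertion order: [46, 27, 9, 31, 14]
Tree (level-order array): [46, 27, None, 9, 31, None, 14]
BFS from the root, enqueuing left then right child of each popped node:
  queue [46] -> pop 46, enqueue [27], visited so far: [46]
  queue [27] -> pop 27, enqueue [9, 31], visited so far: [46, 27]
  queue [9, 31] -> pop 9, enqueue [14], visited so far: [46, 27, 9]
  queue [31, 14] -> pop 31, enqueue [none], visited so far: [46, 27, 9, 31]
  queue [14] -> pop 14, enqueue [none], visited so far: [46, 27, 9, 31, 14]
Result: [46, 27, 9, 31, 14]


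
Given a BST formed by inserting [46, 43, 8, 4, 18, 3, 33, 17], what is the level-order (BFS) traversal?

Tree insertion order: [46, 43, 8, 4, 18, 3, 33, 17]
Tree (level-order array): [46, 43, None, 8, None, 4, 18, 3, None, 17, 33]
BFS from the root, enqueuing left then right child of each popped node:
  queue [46] -> pop 46, enqueue [43], visited so far: [46]
  queue [43] -> pop 43, enqueue [8], visited so far: [46, 43]
  queue [8] -> pop 8, enqueue [4, 18], visited so far: [46, 43, 8]
  queue [4, 18] -> pop 4, enqueue [3], visited so far: [46, 43, 8, 4]
  queue [18, 3] -> pop 18, enqueue [17, 33], visited so far: [46, 43, 8, 4, 18]
  queue [3, 17, 33] -> pop 3, enqueue [none], visited so far: [46, 43, 8, 4, 18, 3]
  queue [17, 33] -> pop 17, enqueue [none], visited so far: [46, 43, 8, 4, 18, 3, 17]
  queue [33] -> pop 33, enqueue [none], visited so far: [46, 43, 8, 4, 18, 3, 17, 33]
Result: [46, 43, 8, 4, 18, 3, 17, 33]


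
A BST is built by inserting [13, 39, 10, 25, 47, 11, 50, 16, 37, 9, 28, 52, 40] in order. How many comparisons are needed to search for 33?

Search path for 33: 13 -> 39 -> 25 -> 37 -> 28
Found: False
Comparisons: 5


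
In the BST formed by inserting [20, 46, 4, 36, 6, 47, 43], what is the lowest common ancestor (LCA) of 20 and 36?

Tree insertion order: [20, 46, 4, 36, 6, 47, 43]
Tree (level-order array): [20, 4, 46, None, 6, 36, 47, None, None, None, 43]
In a BST, the LCA of p=20, q=36 is the first node v on the
root-to-leaf path with p <= v <= q (go left if both < v, right if both > v).
Walk from root:
  at 20: 20 <= 20 <= 36, this is the LCA
LCA = 20


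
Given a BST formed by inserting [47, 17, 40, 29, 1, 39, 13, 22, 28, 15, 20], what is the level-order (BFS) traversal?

Tree insertion order: [47, 17, 40, 29, 1, 39, 13, 22, 28, 15, 20]
Tree (level-order array): [47, 17, None, 1, 40, None, 13, 29, None, None, 15, 22, 39, None, None, 20, 28]
BFS from the root, enqueuing left then right child of each popped node:
  queue [47] -> pop 47, enqueue [17], visited so far: [47]
  queue [17] -> pop 17, enqueue [1, 40], visited so far: [47, 17]
  queue [1, 40] -> pop 1, enqueue [13], visited so far: [47, 17, 1]
  queue [40, 13] -> pop 40, enqueue [29], visited so far: [47, 17, 1, 40]
  queue [13, 29] -> pop 13, enqueue [15], visited so far: [47, 17, 1, 40, 13]
  queue [29, 15] -> pop 29, enqueue [22, 39], visited so far: [47, 17, 1, 40, 13, 29]
  queue [15, 22, 39] -> pop 15, enqueue [none], visited so far: [47, 17, 1, 40, 13, 29, 15]
  queue [22, 39] -> pop 22, enqueue [20, 28], visited so far: [47, 17, 1, 40, 13, 29, 15, 22]
  queue [39, 20, 28] -> pop 39, enqueue [none], visited so far: [47, 17, 1, 40, 13, 29, 15, 22, 39]
  queue [20, 28] -> pop 20, enqueue [none], visited so far: [47, 17, 1, 40, 13, 29, 15, 22, 39, 20]
  queue [28] -> pop 28, enqueue [none], visited so far: [47, 17, 1, 40, 13, 29, 15, 22, 39, 20, 28]
Result: [47, 17, 1, 40, 13, 29, 15, 22, 39, 20, 28]


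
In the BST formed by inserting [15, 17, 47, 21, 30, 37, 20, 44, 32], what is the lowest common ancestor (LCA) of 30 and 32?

Tree insertion order: [15, 17, 47, 21, 30, 37, 20, 44, 32]
Tree (level-order array): [15, None, 17, None, 47, 21, None, 20, 30, None, None, None, 37, 32, 44]
In a BST, the LCA of p=30, q=32 is the first node v on the
root-to-leaf path with p <= v <= q (go left if both < v, right if both > v).
Walk from root:
  at 15: both 30 and 32 > 15, go right
  at 17: both 30 and 32 > 17, go right
  at 47: both 30 and 32 < 47, go left
  at 21: both 30 and 32 > 21, go right
  at 30: 30 <= 30 <= 32, this is the LCA
LCA = 30


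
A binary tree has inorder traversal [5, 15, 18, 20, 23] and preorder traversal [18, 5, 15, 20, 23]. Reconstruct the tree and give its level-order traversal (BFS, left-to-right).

Inorder:  [5, 15, 18, 20, 23]
Preorder: [18, 5, 15, 20, 23]
Algorithm: preorder visits root first, so consume preorder in order;
for each root, split the current inorder slice at that value into
left-subtree inorder and right-subtree inorder, then recurse.
Recursive splits:
  root=18; inorder splits into left=[5, 15], right=[20, 23]
  root=5; inorder splits into left=[], right=[15]
  root=15; inorder splits into left=[], right=[]
  root=20; inorder splits into left=[], right=[23]
  root=23; inorder splits into left=[], right=[]
Reconstructed level-order: [18, 5, 20, 15, 23]


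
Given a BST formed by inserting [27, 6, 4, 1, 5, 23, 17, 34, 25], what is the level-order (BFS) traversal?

Tree insertion order: [27, 6, 4, 1, 5, 23, 17, 34, 25]
Tree (level-order array): [27, 6, 34, 4, 23, None, None, 1, 5, 17, 25]
BFS from the root, enqueuing left then right child of each popped node:
  queue [27] -> pop 27, enqueue [6, 34], visited so far: [27]
  queue [6, 34] -> pop 6, enqueue [4, 23], visited so far: [27, 6]
  queue [34, 4, 23] -> pop 34, enqueue [none], visited so far: [27, 6, 34]
  queue [4, 23] -> pop 4, enqueue [1, 5], visited so far: [27, 6, 34, 4]
  queue [23, 1, 5] -> pop 23, enqueue [17, 25], visited so far: [27, 6, 34, 4, 23]
  queue [1, 5, 17, 25] -> pop 1, enqueue [none], visited so far: [27, 6, 34, 4, 23, 1]
  queue [5, 17, 25] -> pop 5, enqueue [none], visited so far: [27, 6, 34, 4, 23, 1, 5]
  queue [17, 25] -> pop 17, enqueue [none], visited so far: [27, 6, 34, 4, 23, 1, 5, 17]
  queue [25] -> pop 25, enqueue [none], visited so far: [27, 6, 34, 4, 23, 1, 5, 17, 25]
Result: [27, 6, 34, 4, 23, 1, 5, 17, 25]


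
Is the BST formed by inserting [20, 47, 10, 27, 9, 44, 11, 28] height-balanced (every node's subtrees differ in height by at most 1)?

Tree (level-order array): [20, 10, 47, 9, 11, 27, None, None, None, None, None, None, 44, 28]
Definition: a tree is height-balanced if, at every node, |h(left) - h(right)| <= 1 (empty subtree has height -1).
Bottom-up per-node check:
  node 9: h_left=-1, h_right=-1, diff=0 [OK], height=0
  node 11: h_left=-1, h_right=-1, diff=0 [OK], height=0
  node 10: h_left=0, h_right=0, diff=0 [OK], height=1
  node 28: h_left=-1, h_right=-1, diff=0 [OK], height=0
  node 44: h_left=0, h_right=-1, diff=1 [OK], height=1
  node 27: h_left=-1, h_right=1, diff=2 [FAIL (|-1-1|=2 > 1)], height=2
  node 47: h_left=2, h_right=-1, diff=3 [FAIL (|2--1|=3 > 1)], height=3
  node 20: h_left=1, h_right=3, diff=2 [FAIL (|1-3|=2 > 1)], height=4
Node 27 violates the condition: |-1 - 1| = 2 > 1.
Result: Not balanced


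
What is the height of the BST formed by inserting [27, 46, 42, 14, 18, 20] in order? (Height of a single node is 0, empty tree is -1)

Insertion order: [27, 46, 42, 14, 18, 20]
Tree (level-order array): [27, 14, 46, None, 18, 42, None, None, 20]
Compute height bottom-up (empty subtree = -1):
  height(20) = 1 + max(-1, -1) = 0
  height(18) = 1 + max(-1, 0) = 1
  height(14) = 1 + max(-1, 1) = 2
  height(42) = 1 + max(-1, -1) = 0
  height(46) = 1 + max(0, -1) = 1
  height(27) = 1 + max(2, 1) = 3
Height = 3


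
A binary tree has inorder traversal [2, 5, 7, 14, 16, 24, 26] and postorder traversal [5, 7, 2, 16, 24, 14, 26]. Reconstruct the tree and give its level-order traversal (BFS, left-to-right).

Inorder:   [2, 5, 7, 14, 16, 24, 26]
Postorder: [5, 7, 2, 16, 24, 14, 26]
Algorithm: postorder visits root last, so walk postorder right-to-left;
each value is the root of the current inorder slice — split it at that
value, recurse on the right subtree first, then the left.
Recursive splits:
  root=26; inorder splits into left=[2, 5, 7, 14, 16, 24], right=[]
  root=14; inorder splits into left=[2, 5, 7], right=[16, 24]
  root=24; inorder splits into left=[16], right=[]
  root=16; inorder splits into left=[], right=[]
  root=2; inorder splits into left=[], right=[5, 7]
  root=7; inorder splits into left=[5], right=[]
  root=5; inorder splits into left=[], right=[]
Reconstructed level-order: [26, 14, 2, 24, 7, 16, 5]


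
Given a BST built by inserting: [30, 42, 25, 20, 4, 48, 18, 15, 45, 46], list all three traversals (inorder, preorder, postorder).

Tree insertion order: [30, 42, 25, 20, 4, 48, 18, 15, 45, 46]
Tree (level-order array): [30, 25, 42, 20, None, None, 48, 4, None, 45, None, None, 18, None, 46, 15]
Inorder (L, root, R): [4, 15, 18, 20, 25, 30, 42, 45, 46, 48]
Preorder (root, L, R): [30, 25, 20, 4, 18, 15, 42, 48, 45, 46]
Postorder (L, R, root): [15, 18, 4, 20, 25, 46, 45, 48, 42, 30]


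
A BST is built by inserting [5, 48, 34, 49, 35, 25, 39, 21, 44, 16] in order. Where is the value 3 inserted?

Starting tree (level order): [5, None, 48, 34, 49, 25, 35, None, None, 21, None, None, 39, 16, None, None, 44]
Insertion path: 5
Result: insert 3 as left child of 5
Final tree (level order): [5, 3, 48, None, None, 34, 49, 25, 35, None, None, 21, None, None, 39, 16, None, None, 44]


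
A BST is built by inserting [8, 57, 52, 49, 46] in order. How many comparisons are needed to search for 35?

Search path for 35: 8 -> 57 -> 52 -> 49 -> 46
Found: False
Comparisons: 5


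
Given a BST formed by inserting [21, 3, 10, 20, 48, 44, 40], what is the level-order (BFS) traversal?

Tree insertion order: [21, 3, 10, 20, 48, 44, 40]
Tree (level-order array): [21, 3, 48, None, 10, 44, None, None, 20, 40]
BFS from the root, enqueuing left then right child of each popped node:
  queue [21] -> pop 21, enqueue [3, 48], visited so far: [21]
  queue [3, 48] -> pop 3, enqueue [10], visited so far: [21, 3]
  queue [48, 10] -> pop 48, enqueue [44], visited so far: [21, 3, 48]
  queue [10, 44] -> pop 10, enqueue [20], visited so far: [21, 3, 48, 10]
  queue [44, 20] -> pop 44, enqueue [40], visited so far: [21, 3, 48, 10, 44]
  queue [20, 40] -> pop 20, enqueue [none], visited so far: [21, 3, 48, 10, 44, 20]
  queue [40] -> pop 40, enqueue [none], visited so far: [21, 3, 48, 10, 44, 20, 40]
Result: [21, 3, 48, 10, 44, 20, 40]
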